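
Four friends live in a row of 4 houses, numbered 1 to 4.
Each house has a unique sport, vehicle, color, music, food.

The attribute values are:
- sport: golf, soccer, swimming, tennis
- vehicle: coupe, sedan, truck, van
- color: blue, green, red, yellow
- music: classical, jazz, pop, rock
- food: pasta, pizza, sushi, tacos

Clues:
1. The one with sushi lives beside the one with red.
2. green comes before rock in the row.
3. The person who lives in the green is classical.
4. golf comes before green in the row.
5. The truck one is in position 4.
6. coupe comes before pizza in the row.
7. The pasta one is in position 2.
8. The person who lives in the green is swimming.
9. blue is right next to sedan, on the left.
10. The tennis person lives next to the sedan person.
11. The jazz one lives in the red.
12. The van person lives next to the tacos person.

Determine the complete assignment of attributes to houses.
Solution:

House | Sport | Vehicle | Color | Music | Food
----------------------------------------------
  1   | tennis | coupe | blue | pop | sushi
  2   | golf | sedan | red | jazz | pasta
  3   | swimming | van | green | classical | pizza
  4   | soccer | truck | yellow | rock | tacos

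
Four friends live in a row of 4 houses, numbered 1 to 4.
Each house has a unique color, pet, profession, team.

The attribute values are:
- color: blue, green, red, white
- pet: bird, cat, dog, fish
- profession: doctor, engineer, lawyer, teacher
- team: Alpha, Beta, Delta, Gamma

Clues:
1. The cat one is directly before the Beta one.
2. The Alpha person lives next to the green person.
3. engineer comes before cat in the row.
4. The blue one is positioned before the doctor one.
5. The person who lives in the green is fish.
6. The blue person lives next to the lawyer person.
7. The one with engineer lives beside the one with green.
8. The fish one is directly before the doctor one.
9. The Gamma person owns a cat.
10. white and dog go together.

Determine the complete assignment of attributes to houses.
Solution:

House | Color | Pet | Profession | Team
---------------------------------------
  1   | blue | bird | engineer | Alpha
  2   | green | fish | lawyer | Delta
  3   | red | cat | doctor | Gamma
  4   | white | dog | teacher | Beta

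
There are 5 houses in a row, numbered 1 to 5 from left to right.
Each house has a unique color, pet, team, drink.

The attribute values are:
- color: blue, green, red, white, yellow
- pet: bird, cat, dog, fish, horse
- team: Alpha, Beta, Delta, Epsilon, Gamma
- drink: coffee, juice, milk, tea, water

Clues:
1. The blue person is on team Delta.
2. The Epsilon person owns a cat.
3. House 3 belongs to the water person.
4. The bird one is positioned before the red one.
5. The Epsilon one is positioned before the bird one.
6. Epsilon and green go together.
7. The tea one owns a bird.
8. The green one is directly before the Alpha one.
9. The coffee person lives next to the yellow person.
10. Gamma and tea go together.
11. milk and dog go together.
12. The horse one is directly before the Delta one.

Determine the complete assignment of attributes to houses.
Solution:

House | Color | Pet | Team | Drink
----------------------------------
  1   | green | cat | Epsilon | coffee
  2   | yellow | horse | Alpha | juice
  3   | blue | fish | Delta | water
  4   | white | bird | Gamma | tea
  5   | red | dog | Beta | milk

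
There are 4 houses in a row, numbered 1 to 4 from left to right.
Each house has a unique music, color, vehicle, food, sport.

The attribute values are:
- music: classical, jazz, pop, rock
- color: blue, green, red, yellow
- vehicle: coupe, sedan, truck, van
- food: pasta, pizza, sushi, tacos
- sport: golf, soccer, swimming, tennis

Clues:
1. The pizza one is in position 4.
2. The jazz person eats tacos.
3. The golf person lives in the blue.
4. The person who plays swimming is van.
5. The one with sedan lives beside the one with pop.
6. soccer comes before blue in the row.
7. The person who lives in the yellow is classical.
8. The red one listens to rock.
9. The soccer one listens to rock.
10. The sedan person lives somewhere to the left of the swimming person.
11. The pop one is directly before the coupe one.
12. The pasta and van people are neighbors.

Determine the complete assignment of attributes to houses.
Solution:

House | Music | Color | Vehicle | Food | Sport
----------------------------------------------
  1   | rock | red | sedan | pasta | soccer
  2   | pop | green | van | sushi | swimming
  3   | jazz | blue | coupe | tacos | golf
  4   | classical | yellow | truck | pizza | tennis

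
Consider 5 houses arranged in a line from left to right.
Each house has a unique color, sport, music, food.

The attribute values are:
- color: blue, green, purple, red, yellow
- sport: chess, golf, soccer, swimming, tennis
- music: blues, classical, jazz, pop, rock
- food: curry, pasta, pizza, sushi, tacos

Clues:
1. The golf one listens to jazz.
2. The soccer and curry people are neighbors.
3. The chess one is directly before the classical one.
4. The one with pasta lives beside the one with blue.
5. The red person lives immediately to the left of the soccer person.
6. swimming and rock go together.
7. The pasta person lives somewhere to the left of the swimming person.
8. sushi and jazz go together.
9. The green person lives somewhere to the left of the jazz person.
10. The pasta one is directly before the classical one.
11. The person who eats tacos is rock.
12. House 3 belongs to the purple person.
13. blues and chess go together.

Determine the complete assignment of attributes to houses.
Solution:

House | Color | Sport | Music | Food
------------------------------------
  1   | red | chess | blues | pasta
  2   | blue | soccer | classical | pizza
  3   | purple | tennis | pop | curry
  4   | green | swimming | rock | tacos
  5   | yellow | golf | jazz | sushi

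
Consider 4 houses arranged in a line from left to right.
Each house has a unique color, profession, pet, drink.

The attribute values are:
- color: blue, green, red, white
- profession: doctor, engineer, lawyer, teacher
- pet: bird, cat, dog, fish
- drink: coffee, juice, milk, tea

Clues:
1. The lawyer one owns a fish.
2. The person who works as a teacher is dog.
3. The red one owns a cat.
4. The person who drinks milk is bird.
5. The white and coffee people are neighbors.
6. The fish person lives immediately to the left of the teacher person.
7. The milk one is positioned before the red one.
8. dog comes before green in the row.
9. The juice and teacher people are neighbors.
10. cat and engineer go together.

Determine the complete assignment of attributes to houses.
Solution:

House | Color | Profession | Pet | Drink
----------------------------------------
  1   | white | lawyer | fish | juice
  2   | blue | teacher | dog | coffee
  3   | green | doctor | bird | milk
  4   | red | engineer | cat | tea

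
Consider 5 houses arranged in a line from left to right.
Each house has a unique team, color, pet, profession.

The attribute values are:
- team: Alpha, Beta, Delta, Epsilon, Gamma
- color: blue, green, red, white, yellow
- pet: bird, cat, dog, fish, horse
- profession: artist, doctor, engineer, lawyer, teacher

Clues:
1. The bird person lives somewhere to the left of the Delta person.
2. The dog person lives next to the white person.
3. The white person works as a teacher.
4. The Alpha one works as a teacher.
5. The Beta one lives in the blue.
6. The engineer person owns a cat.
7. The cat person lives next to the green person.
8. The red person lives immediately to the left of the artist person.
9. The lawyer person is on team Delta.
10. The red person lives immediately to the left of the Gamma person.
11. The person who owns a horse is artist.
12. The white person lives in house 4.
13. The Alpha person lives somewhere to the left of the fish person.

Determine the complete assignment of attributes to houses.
Solution:

House | Team | Color | Pet | Profession
---------------------------------------
  1   | Epsilon | red | cat | engineer
  2   | Gamma | green | horse | artist
  3   | Beta | blue | dog | doctor
  4   | Alpha | white | bird | teacher
  5   | Delta | yellow | fish | lawyer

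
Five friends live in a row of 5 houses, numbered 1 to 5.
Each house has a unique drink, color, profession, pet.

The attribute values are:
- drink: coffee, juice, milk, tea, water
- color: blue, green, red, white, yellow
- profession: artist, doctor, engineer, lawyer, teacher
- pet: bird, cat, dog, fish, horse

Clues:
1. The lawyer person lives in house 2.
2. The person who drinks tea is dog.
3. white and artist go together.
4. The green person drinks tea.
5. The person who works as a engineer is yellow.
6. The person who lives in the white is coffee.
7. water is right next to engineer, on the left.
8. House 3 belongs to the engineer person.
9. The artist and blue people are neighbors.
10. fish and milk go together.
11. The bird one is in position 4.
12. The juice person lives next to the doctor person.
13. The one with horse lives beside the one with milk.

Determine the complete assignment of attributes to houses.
Solution:

House | Drink | Color | Profession | Pet
----------------------------------------
  1   | coffee | white | artist | cat
  2   | water | blue | lawyer | horse
  3   | milk | yellow | engineer | fish
  4   | juice | red | teacher | bird
  5   | tea | green | doctor | dog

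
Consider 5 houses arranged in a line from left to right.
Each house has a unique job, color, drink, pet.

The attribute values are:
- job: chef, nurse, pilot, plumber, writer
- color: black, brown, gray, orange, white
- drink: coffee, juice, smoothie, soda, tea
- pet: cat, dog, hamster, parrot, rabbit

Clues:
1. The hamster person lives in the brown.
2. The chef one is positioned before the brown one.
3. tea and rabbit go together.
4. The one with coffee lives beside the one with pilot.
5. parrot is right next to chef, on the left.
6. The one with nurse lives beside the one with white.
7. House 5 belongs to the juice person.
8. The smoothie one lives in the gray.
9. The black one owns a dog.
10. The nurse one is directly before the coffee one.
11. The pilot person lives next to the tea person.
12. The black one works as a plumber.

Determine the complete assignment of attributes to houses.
Solution:

House | Job | Color | Drink | Pet
---------------------------------
  1   | nurse | gray | smoothie | parrot
  2   | chef | white | coffee | cat
  3   | pilot | brown | soda | hamster
  4   | writer | orange | tea | rabbit
  5   | plumber | black | juice | dog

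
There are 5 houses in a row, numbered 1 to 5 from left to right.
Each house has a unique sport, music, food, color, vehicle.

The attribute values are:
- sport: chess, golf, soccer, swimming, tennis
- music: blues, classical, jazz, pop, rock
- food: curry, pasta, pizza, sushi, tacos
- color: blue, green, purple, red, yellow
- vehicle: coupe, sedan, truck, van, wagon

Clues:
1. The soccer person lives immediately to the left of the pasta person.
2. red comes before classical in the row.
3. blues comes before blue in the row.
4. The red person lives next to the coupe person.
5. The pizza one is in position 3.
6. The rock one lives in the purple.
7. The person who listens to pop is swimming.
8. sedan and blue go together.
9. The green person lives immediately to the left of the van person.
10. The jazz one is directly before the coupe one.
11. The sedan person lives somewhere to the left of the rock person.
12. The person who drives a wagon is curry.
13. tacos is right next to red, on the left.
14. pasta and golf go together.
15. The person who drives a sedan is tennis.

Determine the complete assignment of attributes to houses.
Solution:

House | Sport | Music | Food | Color | Vehicle
----------------------------------------------
  1   | soccer | blues | tacos | green | truck
  2   | golf | jazz | pasta | red | van
  3   | swimming | pop | pizza | yellow | coupe
  4   | tennis | classical | sushi | blue | sedan
  5   | chess | rock | curry | purple | wagon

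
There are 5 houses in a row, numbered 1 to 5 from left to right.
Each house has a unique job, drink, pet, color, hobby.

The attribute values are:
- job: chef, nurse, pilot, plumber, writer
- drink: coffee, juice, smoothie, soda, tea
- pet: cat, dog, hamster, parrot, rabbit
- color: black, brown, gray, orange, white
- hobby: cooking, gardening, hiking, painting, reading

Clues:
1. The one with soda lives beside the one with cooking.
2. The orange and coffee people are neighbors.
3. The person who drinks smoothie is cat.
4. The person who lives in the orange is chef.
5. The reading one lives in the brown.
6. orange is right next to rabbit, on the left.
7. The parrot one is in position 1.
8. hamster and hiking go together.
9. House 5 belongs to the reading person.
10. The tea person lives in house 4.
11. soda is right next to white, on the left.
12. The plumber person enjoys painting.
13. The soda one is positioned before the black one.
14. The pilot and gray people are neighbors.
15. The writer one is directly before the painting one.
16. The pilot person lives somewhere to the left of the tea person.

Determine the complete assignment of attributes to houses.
Solution:

House | Job | Drink | Pet | Color | Hobby
-----------------------------------------
  1   | chef | soda | parrot | orange | gardening
  2   | pilot | coffee | rabbit | white | cooking
  3   | writer | juice | hamster | gray | hiking
  4   | plumber | tea | dog | black | painting
  5   | nurse | smoothie | cat | brown | reading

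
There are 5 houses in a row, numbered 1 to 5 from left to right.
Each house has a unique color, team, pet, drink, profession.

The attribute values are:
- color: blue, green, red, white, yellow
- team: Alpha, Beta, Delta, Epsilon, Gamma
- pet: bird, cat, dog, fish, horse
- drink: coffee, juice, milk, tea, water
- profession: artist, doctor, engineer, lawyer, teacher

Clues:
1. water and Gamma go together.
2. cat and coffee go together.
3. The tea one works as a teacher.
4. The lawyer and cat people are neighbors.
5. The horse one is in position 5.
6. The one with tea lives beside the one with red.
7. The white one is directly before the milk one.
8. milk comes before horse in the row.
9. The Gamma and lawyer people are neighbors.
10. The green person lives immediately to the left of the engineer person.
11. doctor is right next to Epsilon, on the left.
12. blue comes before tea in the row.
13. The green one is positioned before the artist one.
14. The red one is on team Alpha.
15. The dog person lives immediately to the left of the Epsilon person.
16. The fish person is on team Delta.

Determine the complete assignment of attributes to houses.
Solution:

House | Color | Team | Pet | Drink | Profession
-----------------------------------------------
  1   | white | Gamma | dog | water | doctor
  2   | green | Epsilon | bird | milk | lawyer
  3   | blue | Beta | cat | coffee | engineer
  4   | yellow | Delta | fish | tea | teacher
  5   | red | Alpha | horse | juice | artist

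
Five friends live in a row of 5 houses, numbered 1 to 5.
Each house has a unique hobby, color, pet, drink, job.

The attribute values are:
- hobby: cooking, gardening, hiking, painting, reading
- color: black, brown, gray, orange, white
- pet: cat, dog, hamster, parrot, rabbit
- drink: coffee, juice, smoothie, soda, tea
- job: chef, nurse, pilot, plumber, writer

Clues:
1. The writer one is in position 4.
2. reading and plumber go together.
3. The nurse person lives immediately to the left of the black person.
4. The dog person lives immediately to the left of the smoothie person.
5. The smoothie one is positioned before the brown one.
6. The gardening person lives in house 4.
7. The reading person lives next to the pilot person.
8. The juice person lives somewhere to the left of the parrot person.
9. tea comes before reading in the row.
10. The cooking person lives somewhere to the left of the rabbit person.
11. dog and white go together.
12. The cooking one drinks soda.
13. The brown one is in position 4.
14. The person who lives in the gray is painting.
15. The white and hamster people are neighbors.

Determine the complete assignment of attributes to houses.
Solution:

House | Hobby | Color | Pet | Drink | Job
-----------------------------------------
  1   | hiking | white | dog | tea | nurse
  2   | reading | black | hamster | smoothie | plumber
  3   | cooking | orange | cat | soda | pilot
  4   | gardening | brown | rabbit | juice | writer
  5   | painting | gray | parrot | coffee | chef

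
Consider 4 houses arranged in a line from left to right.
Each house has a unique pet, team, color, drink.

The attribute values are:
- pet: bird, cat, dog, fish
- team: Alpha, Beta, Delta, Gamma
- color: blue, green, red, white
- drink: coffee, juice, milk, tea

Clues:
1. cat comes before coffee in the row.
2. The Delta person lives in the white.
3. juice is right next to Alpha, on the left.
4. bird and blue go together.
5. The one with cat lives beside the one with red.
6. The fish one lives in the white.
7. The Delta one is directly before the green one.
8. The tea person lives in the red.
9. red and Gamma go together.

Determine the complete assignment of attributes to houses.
Solution:

House | Pet | Team | Color | Drink
----------------------------------
  1   | fish | Delta | white | juice
  2   | cat | Alpha | green | milk
  3   | dog | Gamma | red | tea
  4   | bird | Beta | blue | coffee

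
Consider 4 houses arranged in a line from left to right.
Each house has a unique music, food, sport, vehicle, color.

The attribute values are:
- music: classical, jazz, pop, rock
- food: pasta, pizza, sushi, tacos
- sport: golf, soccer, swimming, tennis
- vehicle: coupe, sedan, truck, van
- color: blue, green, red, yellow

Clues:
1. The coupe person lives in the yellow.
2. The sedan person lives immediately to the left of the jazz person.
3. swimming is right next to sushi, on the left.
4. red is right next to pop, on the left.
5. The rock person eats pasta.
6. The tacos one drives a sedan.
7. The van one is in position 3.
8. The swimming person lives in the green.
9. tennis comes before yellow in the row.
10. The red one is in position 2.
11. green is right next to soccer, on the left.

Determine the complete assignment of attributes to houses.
Solution:

House | Music | Food | Sport | Vehicle | Color
----------------------------------------------
  1   | classical | tacos | swimming | sedan | green
  2   | jazz | sushi | soccer | truck | red
  3   | pop | pizza | tennis | van | blue
  4   | rock | pasta | golf | coupe | yellow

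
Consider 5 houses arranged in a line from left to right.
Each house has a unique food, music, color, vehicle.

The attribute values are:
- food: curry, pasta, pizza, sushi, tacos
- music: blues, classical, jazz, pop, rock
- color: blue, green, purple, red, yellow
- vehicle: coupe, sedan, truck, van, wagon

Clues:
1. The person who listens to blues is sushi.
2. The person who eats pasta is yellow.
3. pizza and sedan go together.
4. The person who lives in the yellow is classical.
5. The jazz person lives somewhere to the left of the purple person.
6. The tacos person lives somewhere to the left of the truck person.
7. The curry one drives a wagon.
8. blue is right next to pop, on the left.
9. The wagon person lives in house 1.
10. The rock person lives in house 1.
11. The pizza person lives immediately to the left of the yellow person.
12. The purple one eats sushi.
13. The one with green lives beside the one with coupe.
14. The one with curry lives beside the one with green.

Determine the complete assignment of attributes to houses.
Solution:

House | Food | Music | Color | Vehicle
--------------------------------------
  1   | curry | rock | blue | wagon
  2   | pizza | pop | green | sedan
  3   | pasta | classical | yellow | coupe
  4   | tacos | jazz | red | van
  5   | sushi | blues | purple | truck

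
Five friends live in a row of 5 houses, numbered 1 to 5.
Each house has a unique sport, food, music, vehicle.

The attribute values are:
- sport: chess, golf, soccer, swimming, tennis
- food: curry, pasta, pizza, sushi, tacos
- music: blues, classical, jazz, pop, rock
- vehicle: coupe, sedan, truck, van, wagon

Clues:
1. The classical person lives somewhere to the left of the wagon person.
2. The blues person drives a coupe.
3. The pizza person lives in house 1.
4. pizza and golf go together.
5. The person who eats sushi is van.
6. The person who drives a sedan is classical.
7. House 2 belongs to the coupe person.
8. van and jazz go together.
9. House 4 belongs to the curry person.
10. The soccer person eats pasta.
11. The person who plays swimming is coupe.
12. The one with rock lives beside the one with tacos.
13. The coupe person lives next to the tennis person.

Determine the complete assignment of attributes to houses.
Solution:

House | Sport | Food | Music | Vehicle
--------------------------------------
  1   | golf | pizza | rock | truck
  2   | swimming | tacos | blues | coupe
  3   | tennis | sushi | jazz | van
  4   | chess | curry | classical | sedan
  5   | soccer | pasta | pop | wagon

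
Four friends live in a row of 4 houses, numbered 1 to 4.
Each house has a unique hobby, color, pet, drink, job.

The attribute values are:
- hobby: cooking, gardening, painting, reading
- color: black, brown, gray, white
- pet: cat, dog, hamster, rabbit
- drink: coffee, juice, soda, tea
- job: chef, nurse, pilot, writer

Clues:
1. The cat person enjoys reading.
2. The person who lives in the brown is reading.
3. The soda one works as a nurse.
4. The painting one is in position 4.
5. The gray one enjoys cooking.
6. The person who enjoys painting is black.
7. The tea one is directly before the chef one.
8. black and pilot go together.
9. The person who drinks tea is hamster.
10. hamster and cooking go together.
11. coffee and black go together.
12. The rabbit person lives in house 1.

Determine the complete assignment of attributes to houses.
Solution:

House | Hobby | Color | Pet | Drink | Job
-----------------------------------------
  1   | gardening | white | rabbit | soda | nurse
  2   | cooking | gray | hamster | tea | writer
  3   | reading | brown | cat | juice | chef
  4   | painting | black | dog | coffee | pilot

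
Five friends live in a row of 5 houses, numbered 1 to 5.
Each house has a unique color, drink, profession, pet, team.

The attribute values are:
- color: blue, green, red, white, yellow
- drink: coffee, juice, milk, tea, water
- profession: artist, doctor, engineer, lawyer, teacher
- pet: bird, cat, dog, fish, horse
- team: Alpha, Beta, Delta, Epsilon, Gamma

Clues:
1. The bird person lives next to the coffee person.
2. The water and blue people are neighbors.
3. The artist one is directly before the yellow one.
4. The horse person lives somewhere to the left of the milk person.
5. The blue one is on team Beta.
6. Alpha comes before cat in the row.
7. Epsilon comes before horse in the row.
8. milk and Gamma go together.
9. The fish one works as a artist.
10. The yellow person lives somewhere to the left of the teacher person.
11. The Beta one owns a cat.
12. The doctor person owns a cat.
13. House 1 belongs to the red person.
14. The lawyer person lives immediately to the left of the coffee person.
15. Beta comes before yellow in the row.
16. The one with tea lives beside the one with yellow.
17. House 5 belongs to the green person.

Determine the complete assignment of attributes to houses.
Solution:

House | Color | Drink | Profession | Pet | Team
-----------------------------------------------
  1   | red | water | lawyer | bird | Alpha
  2   | blue | coffee | doctor | cat | Beta
  3   | white | tea | artist | fish | Epsilon
  4   | yellow | juice | engineer | horse | Delta
  5   | green | milk | teacher | dog | Gamma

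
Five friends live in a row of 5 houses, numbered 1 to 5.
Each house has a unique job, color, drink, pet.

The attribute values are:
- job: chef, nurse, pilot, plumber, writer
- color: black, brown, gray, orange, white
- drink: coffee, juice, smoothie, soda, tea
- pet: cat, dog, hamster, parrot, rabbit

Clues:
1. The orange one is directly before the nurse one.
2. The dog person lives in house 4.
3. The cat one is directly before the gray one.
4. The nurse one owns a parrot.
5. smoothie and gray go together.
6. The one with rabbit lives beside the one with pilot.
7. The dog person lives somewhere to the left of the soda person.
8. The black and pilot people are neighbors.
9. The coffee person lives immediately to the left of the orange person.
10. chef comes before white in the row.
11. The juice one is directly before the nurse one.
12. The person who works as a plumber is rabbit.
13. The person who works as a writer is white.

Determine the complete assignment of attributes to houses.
Solution:

House | Job | Color | Drink | Pet
---------------------------------
  1   | plumber | black | coffee | rabbit
  2   | pilot | orange | juice | cat
  3   | nurse | gray | smoothie | parrot
  4   | chef | brown | tea | dog
  5   | writer | white | soda | hamster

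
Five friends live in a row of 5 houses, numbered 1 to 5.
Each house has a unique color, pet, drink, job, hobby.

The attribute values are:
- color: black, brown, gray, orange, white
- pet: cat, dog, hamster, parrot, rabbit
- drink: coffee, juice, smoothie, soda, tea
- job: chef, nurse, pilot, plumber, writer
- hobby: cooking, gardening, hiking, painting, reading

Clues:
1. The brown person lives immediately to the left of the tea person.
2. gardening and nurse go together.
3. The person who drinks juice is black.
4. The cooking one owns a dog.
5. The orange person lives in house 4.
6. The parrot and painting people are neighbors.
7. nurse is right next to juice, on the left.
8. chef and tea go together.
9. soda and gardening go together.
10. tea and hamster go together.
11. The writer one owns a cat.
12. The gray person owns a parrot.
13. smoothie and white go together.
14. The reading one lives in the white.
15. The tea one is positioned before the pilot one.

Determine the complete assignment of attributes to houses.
Solution:

House | Color | Pet | Drink | Job | Hobby
-----------------------------------------
  1   | gray | parrot | soda | nurse | gardening
  2   | black | cat | juice | writer | painting
  3   | brown | dog | coffee | plumber | cooking
  4   | orange | hamster | tea | chef | hiking
  5   | white | rabbit | smoothie | pilot | reading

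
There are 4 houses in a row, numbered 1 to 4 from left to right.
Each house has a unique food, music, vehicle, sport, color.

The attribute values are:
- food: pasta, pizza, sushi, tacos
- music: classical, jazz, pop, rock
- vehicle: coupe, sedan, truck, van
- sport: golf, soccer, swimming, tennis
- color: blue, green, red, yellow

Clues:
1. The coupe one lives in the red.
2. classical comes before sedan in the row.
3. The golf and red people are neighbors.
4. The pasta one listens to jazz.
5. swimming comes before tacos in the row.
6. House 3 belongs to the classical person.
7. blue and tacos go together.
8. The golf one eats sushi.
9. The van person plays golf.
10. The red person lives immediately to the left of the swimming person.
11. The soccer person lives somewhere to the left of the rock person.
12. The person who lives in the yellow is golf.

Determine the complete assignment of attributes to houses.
Solution:

House | Food | Music | Vehicle | Sport | Color
----------------------------------------------
  1   | sushi | pop | van | golf | yellow
  2   | pasta | jazz | coupe | soccer | red
  3   | pizza | classical | truck | swimming | green
  4   | tacos | rock | sedan | tennis | blue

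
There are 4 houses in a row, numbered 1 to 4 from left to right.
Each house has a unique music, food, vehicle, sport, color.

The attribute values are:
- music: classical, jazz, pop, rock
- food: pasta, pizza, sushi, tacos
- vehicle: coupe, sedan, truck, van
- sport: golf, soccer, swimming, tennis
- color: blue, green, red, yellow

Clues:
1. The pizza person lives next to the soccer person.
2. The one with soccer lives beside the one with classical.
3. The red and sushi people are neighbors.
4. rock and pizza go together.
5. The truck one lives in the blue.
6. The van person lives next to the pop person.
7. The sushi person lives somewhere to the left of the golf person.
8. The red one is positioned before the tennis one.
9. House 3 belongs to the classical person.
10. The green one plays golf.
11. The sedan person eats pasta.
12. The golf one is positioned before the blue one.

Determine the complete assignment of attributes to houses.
Solution:

House | Music | Food | Vehicle | Sport | Color
----------------------------------------------
  1   | rock | pizza | van | swimming | red
  2   | pop | sushi | coupe | soccer | yellow
  3   | classical | pasta | sedan | golf | green
  4   | jazz | tacos | truck | tennis | blue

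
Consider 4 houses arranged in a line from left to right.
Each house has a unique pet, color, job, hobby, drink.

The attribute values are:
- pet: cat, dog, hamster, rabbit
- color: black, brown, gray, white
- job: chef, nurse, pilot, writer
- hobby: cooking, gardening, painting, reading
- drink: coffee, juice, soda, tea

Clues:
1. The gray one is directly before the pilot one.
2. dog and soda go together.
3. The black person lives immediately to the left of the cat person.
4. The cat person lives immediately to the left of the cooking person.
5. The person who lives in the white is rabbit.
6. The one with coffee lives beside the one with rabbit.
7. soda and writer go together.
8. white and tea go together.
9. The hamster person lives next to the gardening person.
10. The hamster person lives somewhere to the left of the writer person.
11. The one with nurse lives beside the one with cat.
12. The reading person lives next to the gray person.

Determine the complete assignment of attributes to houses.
Solution:

House | Pet | Color | Job | Hobby | Drink
-----------------------------------------
  1   | hamster | black | nurse | reading | juice
  2   | cat | gray | chef | gardening | coffee
  3   | rabbit | white | pilot | cooking | tea
  4   | dog | brown | writer | painting | soda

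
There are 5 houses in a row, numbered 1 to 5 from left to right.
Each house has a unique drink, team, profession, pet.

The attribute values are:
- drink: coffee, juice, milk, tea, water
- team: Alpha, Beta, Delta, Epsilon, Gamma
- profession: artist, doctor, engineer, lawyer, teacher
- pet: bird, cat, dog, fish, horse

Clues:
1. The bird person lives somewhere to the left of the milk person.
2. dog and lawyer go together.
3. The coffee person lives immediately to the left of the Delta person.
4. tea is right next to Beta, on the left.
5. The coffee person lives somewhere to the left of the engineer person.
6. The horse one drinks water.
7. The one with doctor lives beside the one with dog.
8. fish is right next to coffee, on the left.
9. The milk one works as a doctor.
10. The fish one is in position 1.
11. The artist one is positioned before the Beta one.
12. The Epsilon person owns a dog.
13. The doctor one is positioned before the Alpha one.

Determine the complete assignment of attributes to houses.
Solution:

House | Drink | Team | Profession | Pet
---------------------------------------
  1   | tea | Gamma | artist | fish
  2   | coffee | Beta | teacher | bird
  3   | milk | Delta | doctor | cat
  4   | juice | Epsilon | lawyer | dog
  5   | water | Alpha | engineer | horse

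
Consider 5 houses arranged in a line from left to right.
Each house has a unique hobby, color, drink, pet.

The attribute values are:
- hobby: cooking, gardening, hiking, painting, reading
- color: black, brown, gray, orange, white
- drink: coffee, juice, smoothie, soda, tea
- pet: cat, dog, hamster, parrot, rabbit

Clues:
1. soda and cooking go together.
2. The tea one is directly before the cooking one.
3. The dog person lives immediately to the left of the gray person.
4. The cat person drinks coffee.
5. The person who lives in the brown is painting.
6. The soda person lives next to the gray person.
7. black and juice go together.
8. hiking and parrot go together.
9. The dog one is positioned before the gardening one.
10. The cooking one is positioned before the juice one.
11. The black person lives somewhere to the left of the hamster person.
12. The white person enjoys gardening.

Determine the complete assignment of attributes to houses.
Solution:

House | Hobby | Color | Drink | Pet
-----------------------------------
  1   | painting | brown | tea | rabbit
  2   | cooking | orange | soda | dog
  3   | reading | gray | coffee | cat
  4   | hiking | black | juice | parrot
  5   | gardening | white | smoothie | hamster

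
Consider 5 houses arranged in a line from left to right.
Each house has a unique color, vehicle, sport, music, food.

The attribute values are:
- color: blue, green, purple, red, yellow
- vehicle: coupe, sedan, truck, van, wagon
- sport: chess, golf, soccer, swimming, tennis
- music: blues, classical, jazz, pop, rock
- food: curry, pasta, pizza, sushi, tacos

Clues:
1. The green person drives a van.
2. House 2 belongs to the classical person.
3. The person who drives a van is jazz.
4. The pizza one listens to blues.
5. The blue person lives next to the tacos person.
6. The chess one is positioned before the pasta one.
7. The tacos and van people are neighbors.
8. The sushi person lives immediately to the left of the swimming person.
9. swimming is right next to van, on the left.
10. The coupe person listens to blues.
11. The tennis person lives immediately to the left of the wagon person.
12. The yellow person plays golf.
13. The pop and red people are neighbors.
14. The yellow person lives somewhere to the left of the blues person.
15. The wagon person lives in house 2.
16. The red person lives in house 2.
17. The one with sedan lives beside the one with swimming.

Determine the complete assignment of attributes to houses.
Solution:

House | Color | Vehicle | Sport | Music | Food
----------------------------------------------
  1   | blue | sedan | tennis | pop | sushi
  2   | red | wagon | swimming | classical | tacos
  3   | green | van | chess | jazz | curry
  4   | yellow | truck | golf | rock | pasta
  5   | purple | coupe | soccer | blues | pizza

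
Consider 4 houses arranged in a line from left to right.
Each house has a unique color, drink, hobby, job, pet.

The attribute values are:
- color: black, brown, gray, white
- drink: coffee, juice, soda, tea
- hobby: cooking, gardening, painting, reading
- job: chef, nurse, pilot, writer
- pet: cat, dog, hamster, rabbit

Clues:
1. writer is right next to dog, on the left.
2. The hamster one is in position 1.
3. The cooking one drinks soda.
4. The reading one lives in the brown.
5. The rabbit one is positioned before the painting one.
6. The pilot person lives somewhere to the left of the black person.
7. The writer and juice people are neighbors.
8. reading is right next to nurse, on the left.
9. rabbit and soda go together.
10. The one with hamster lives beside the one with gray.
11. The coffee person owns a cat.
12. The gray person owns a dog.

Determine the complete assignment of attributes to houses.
Solution:

House | Color | Drink | Hobby | Job | Pet
-----------------------------------------
  1   | brown | tea | reading | writer | hamster
  2   | gray | juice | gardening | nurse | dog
  3   | white | soda | cooking | pilot | rabbit
  4   | black | coffee | painting | chef | cat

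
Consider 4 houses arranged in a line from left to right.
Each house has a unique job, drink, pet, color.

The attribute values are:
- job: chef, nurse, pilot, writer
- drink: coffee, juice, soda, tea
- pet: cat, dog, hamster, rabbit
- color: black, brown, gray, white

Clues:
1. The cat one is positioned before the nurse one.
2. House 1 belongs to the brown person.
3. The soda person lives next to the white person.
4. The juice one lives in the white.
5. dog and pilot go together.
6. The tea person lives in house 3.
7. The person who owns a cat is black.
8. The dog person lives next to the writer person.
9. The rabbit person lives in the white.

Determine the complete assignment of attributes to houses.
Solution:

House | Job | Drink | Pet | Color
---------------------------------
  1   | pilot | soda | dog | brown
  2   | writer | juice | rabbit | white
  3   | chef | tea | cat | black
  4   | nurse | coffee | hamster | gray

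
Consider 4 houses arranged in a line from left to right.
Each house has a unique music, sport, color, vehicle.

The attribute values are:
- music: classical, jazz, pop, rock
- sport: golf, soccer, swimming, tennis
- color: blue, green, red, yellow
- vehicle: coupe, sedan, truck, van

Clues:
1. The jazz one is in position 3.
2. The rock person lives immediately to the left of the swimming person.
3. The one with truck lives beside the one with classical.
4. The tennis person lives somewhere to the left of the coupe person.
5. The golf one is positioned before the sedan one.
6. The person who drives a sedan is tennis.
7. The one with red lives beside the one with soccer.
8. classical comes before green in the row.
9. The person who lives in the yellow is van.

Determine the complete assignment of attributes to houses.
Solution:

House | Music | Sport | Color | Vehicle
---------------------------------------
  1   | rock | golf | blue | truck
  2   | classical | swimming | yellow | van
  3   | jazz | tennis | red | sedan
  4   | pop | soccer | green | coupe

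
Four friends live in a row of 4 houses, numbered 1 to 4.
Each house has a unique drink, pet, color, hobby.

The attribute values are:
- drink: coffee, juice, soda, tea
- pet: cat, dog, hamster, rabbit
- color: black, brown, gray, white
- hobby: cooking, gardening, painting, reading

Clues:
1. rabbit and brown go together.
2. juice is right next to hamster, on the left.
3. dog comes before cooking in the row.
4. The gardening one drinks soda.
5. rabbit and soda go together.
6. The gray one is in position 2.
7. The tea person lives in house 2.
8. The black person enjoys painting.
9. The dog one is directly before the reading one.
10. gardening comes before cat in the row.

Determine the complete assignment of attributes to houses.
Solution:

House | Drink | Pet | Color | Hobby
-----------------------------------
  1   | juice | dog | black | painting
  2   | tea | hamster | gray | reading
  3   | soda | rabbit | brown | gardening
  4   | coffee | cat | white | cooking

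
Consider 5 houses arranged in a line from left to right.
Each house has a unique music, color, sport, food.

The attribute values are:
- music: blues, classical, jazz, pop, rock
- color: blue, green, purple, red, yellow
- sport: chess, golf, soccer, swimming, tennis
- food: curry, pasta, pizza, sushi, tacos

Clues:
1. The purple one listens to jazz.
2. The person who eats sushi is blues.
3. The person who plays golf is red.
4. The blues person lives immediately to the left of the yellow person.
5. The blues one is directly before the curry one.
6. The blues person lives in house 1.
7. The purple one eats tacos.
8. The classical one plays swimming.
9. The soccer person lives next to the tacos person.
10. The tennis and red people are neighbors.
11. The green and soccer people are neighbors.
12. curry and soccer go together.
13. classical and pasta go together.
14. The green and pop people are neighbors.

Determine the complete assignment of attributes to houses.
Solution:

House | Music | Color | Sport | Food
------------------------------------
  1   | blues | green | chess | sushi
  2   | pop | yellow | soccer | curry
  3   | jazz | purple | tennis | tacos
  4   | rock | red | golf | pizza
  5   | classical | blue | swimming | pasta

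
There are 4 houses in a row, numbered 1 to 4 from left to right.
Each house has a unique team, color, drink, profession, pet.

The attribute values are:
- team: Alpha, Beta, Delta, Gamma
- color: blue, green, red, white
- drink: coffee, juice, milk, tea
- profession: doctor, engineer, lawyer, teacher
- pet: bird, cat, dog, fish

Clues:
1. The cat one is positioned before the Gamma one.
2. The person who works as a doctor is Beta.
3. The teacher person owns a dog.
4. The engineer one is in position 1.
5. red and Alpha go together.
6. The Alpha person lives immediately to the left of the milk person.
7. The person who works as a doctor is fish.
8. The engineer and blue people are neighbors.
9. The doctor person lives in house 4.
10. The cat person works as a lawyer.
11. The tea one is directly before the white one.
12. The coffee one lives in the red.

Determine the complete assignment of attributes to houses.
Solution:

House | Team | Color | Drink | Profession | Pet
-----------------------------------------------
  1   | Alpha | red | coffee | engineer | bird
  2   | Delta | blue | milk | lawyer | cat
  3   | Gamma | green | tea | teacher | dog
  4   | Beta | white | juice | doctor | fish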